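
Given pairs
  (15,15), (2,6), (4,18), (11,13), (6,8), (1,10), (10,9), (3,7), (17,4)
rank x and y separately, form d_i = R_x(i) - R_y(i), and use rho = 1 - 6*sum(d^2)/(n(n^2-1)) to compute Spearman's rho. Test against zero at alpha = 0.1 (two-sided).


Step 1: Rank x and y separately (midranks; no ties here).
rank(x): 15->8, 2->2, 4->4, 11->7, 6->5, 1->1, 10->6, 3->3, 17->9
rank(y): 15->8, 6->2, 18->9, 13->7, 8->4, 10->6, 9->5, 7->3, 4->1
Step 2: d_i = R_x(i) - R_y(i); compute d_i^2.
  (8-8)^2=0, (2-2)^2=0, (4-9)^2=25, (7-7)^2=0, (5-4)^2=1, (1-6)^2=25, (6-5)^2=1, (3-3)^2=0, (9-1)^2=64
sum(d^2) = 116.
Step 3: rho = 1 - 6*116 / (9*(9^2 - 1)) = 1 - 696/720 = 0.033333.
Step 4: Under H0, t = rho * sqrt((n-2)/(1-rho^2)) = 0.0882 ~ t(7).
Step 5: Two-sided p-value from the t-distribution with 7 df = 0.932157.
Step 6: alpha = 0.1. fail to reject H0.

rho = 0.0333, p = 0.932157, fail to reject H0 at alpha = 0.1.


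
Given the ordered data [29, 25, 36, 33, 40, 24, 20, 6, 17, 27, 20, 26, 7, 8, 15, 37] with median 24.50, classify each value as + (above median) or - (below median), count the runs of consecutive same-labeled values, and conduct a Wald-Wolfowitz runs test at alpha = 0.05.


Step 1: Compute median = 24.50; label A = above, B = below.
Labels in order: AAAAABBBBABABBBA  (n_A = 8, n_B = 8)
Step 2: Count runs R = 7.
Step 3: Under H0 (random ordering), E[R] = 2*n_A*n_B/(n_A+n_B) + 1 = 2*8*8/16 + 1 = 9.0000.
        Var[R] = 2*n_A*n_B*(2*n_A*n_B - n_A - n_B) / ((n_A+n_B)^2 * (n_A+n_B-1)) = 14336/3840 = 3.7333.
        SD[R] = 1.9322.
Step 4: Continuity-corrected z = (R + 0.5 - E[R]) / SD[R] = (7 + 0.5 - 9.0000) / 1.9322 = -0.7763.
Step 5: Two-sided p-value via normal approximation = 2*(1 - Phi(|z|)) = 0.437558.
Step 6: alpha = 0.05. fail to reject H0.

R = 7, z = -0.7763, p = 0.437558, fail to reject H0.


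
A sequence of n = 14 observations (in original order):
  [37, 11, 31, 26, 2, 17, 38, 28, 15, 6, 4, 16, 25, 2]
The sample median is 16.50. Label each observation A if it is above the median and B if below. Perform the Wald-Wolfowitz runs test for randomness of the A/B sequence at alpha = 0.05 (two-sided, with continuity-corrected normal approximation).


Step 1: Compute median = 16.50; label A = above, B = below.
Labels in order: ABAABAAABBBBAB  (n_A = 7, n_B = 7)
Step 2: Count runs R = 8.
Step 3: Under H0 (random ordering), E[R] = 2*n_A*n_B/(n_A+n_B) + 1 = 2*7*7/14 + 1 = 8.0000.
        Var[R] = 2*n_A*n_B*(2*n_A*n_B - n_A - n_B) / ((n_A+n_B)^2 * (n_A+n_B-1)) = 8232/2548 = 3.2308.
        SD[R] = 1.7974.
Step 4: R = E[R], so z = 0 with no continuity correction.
Step 5: Two-sided p-value via normal approximation = 2*(1 - Phi(|z|)) = 1.000000.
Step 6: alpha = 0.05. fail to reject H0.

R = 8, z = 0.0000, p = 1.000000, fail to reject H0.


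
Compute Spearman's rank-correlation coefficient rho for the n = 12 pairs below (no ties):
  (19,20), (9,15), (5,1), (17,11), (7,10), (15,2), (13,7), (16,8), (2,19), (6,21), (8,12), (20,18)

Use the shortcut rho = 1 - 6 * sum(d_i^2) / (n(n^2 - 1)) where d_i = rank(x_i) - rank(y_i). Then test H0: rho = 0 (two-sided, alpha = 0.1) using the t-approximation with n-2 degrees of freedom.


Step 1: Rank x and y separately (midranks; no ties here).
rank(x): 19->11, 9->6, 5->2, 17->10, 7->4, 15->8, 13->7, 16->9, 2->1, 6->3, 8->5, 20->12
rank(y): 20->11, 15->8, 1->1, 11->6, 10->5, 2->2, 7->3, 8->4, 19->10, 21->12, 12->7, 18->9
Step 2: d_i = R_x(i) - R_y(i); compute d_i^2.
  (11-11)^2=0, (6-8)^2=4, (2-1)^2=1, (10-6)^2=16, (4-5)^2=1, (8-2)^2=36, (7-3)^2=16, (9-4)^2=25, (1-10)^2=81, (3-12)^2=81, (5-7)^2=4, (12-9)^2=9
sum(d^2) = 274.
Step 3: rho = 1 - 6*274 / (12*(12^2 - 1)) = 1 - 1644/1716 = 0.041958.
Step 4: Under H0, t = rho * sqrt((n-2)/(1-rho^2)) = 0.1328 ~ t(10).
Step 5: Two-sided p-value from the t-distribution with 10 df = 0.896986.
Step 6: alpha = 0.1. fail to reject H0.

rho = 0.0420, p = 0.896986, fail to reject H0 at alpha = 0.1.


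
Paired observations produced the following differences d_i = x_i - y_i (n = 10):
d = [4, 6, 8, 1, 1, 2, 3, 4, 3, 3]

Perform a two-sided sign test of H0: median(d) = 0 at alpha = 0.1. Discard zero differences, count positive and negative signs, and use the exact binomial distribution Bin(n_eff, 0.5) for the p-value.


Step 1: Discard zero differences. Original n = 10; n_eff = number of nonzero differences = 10.
Nonzero differences (with sign): +4, +6, +8, +1, +1, +2, +3, +4, +3, +3
Step 2: Count signs: positive = 10, negative = 0.
Step 3: Under H0: P(positive) = 0.5, so the number of positives S ~ Bin(10, 0.5).
Step 4: Two-sided exact p-value = sum of Bin(10,0.5) probabilities at or below the observed probability = 0.001953.
Step 5: alpha = 0.1. reject H0.

n_eff = 10, pos = 10, neg = 0, p = 0.001953, reject H0.


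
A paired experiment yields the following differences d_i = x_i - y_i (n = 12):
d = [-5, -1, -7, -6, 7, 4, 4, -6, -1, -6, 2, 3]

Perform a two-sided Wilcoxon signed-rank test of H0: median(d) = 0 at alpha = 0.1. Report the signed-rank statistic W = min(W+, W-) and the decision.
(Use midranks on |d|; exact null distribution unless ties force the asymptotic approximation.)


Step 1: Drop any zero differences (none here) and take |d_i|.
|d| = [5, 1, 7, 6, 7, 4, 4, 6, 1, 6, 2, 3]
Step 2: Midrank |d_i| (ties get averaged ranks).
ranks: |5|->7, |1|->1.5, |7|->11.5, |6|->9, |7|->11.5, |4|->5.5, |4|->5.5, |6|->9, |1|->1.5, |6|->9, |2|->3, |3|->4
Step 3: Attach original signs; sum ranks with positive sign and with negative sign.
W+ = 11.5 + 5.5 + 5.5 + 3 + 4 = 29.5
W- = 7 + 1.5 + 11.5 + 9 + 9 + 1.5 + 9 = 48.5
(Check: W+ + W- = 78 should equal n(n+1)/2 = 78.)
Step 4: Test statistic W = min(W+, W-) = 29.5.
Step 5: Ties in |d|, so use the tie-corrected normal approximation.
        E[W] = n(n+1)/4 = 12*13/4 = 39.
        Tie groups: |d|=1 (t=2), |d|=4 (t=2), |d|=6 (t=3), |d|=7 (t=2); sum(t^3 - t) = 42.
        Var[W] = n(n+1)(2n+1)/24 - sum(t^3-t)/48 = 3900/24 - 42/48 = 161.625.
        z = (W - E[W]) / sqrt(Var[W]) = (29.5 - 39) / 12.7132 = -0.7473.
        Two-sided p = 2*Phi(z) = 0.454909.
Step 6: alpha = 0.1. fail to reject H0.

W+ = 29.5, W- = 48.5, W = min = 29.5, p = 0.454909, fail to reject H0.


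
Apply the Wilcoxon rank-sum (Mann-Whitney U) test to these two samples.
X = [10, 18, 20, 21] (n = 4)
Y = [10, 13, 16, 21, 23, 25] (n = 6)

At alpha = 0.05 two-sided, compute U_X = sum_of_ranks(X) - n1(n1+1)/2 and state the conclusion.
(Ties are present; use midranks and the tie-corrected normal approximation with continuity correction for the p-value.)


Step 1: Combine and sort all 10 observations; assign midranks.
sorted (value, group): (10,X), (10,Y), (13,Y), (16,Y), (18,X), (20,X), (21,X), (21,Y), (23,Y), (25,Y)
ranks: 10->1.5, 10->1.5, 13->3, 16->4, 18->5, 20->6, 21->7.5, 21->7.5, 23->9, 25->10
Step 2: Rank sum for X: R1 = 1.5 + 5 + 6 + 7.5 = 20.
Step 3: U_X = R1 - n1(n1+1)/2 = 20 - 4*5/2 = 20 - 10 = 10.
       U_Y = n1*n2 - U_X = 24 - 10 = 14.
Step 4: Ties are present, so use the tie-corrected normal approximation (with continuity correction) for the p-value.
Step 5: p-value = 0.747637; compare to alpha = 0.05. fail to reject H0.

U_X = 10, p = 0.747637, fail to reject H0 at alpha = 0.05.


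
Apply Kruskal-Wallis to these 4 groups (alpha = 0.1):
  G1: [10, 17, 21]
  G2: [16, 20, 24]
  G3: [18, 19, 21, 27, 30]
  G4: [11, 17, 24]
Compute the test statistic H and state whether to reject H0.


Step 1: Combine all N = 14 observations and assign midranks.
sorted (value, group, rank): (10,G1,1), (11,G4,2), (16,G2,3), (17,G1,4.5), (17,G4,4.5), (18,G3,6), (19,G3,7), (20,G2,8), (21,G1,9.5), (21,G3,9.5), (24,G2,11.5), (24,G4,11.5), (27,G3,13), (30,G3,14)
Step 2: Sum ranks within each group.
R_1 = 15 (n_1 = 3)
R_2 = 22.5 (n_2 = 3)
R_3 = 49.5 (n_3 = 5)
R_4 = 18 (n_4 = 3)
Step 3: H = 12/(N(N+1)) * sum(R_i^2/n_i) - 3(N+1)
     = 12/(14*15) * (15^2/3 + 22.5^2/3 + 49.5^2/5 + 18^2/3) - 3*15
     = 0.057143 * 841.8 - 45
     = 3.102857.
Step 4: Ties present; correction factor C = 1 - 18/(14^3 - 14) = 0.993407. Corrected H = 3.102857 / 0.993407 = 3.123451.
Step 5: Under H0, H ~ chi^2(3); p-value = 0.372980.
Step 6: alpha = 0.1. fail to reject H0.

H = 3.1235, df = 3, p = 0.372980, fail to reject H0.


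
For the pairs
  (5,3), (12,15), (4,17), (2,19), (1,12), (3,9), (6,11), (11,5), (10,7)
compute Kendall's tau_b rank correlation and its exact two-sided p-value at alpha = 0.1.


Step 1: Enumerate the 36 unordered pairs (i,j) with i<j and classify each by sign(x_j-x_i) * sign(y_j-y_i).
  (1,2):dx=+7,dy=+12->C; (1,3):dx=-1,dy=+14->D; (1,4):dx=-3,dy=+16->D; (1,5):dx=-4,dy=+9->D
  (1,6):dx=-2,dy=+6->D; (1,7):dx=+1,dy=+8->C; (1,8):dx=+6,dy=+2->C; (1,9):dx=+5,dy=+4->C
  (2,3):dx=-8,dy=+2->D; (2,4):dx=-10,dy=+4->D; (2,5):dx=-11,dy=-3->C; (2,6):dx=-9,dy=-6->C
  (2,7):dx=-6,dy=-4->C; (2,8):dx=-1,dy=-10->C; (2,9):dx=-2,dy=-8->C; (3,4):dx=-2,dy=+2->D
  (3,5):dx=-3,dy=-5->C; (3,6):dx=-1,dy=-8->C; (3,7):dx=+2,dy=-6->D; (3,8):dx=+7,dy=-12->D
  (3,9):dx=+6,dy=-10->D; (4,5):dx=-1,dy=-7->C; (4,6):dx=+1,dy=-10->D; (4,7):dx=+4,dy=-8->D
  (4,8):dx=+9,dy=-14->D; (4,9):dx=+8,dy=-12->D; (5,6):dx=+2,dy=-3->D; (5,7):dx=+5,dy=-1->D
  (5,8):dx=+10,dy=-7->D; (5,9):dx=+9,dy=-5->D; (6,7):dx=+3,dy=+2->C; (6,8):dx=+8,dy=-4->D
  (6,9):dx=+7,dy=-2->D; (7,8):dx=+5,dy=-6->D; (7,9):dx=+4,dy=-4->D; (8,9):dx=-1,dy=+2->D
Step 2: C = 13, D = 23, total pairs = 36.
Step 3: tau = (C - D)/(n(n-1)/2) = (13 - 23)/36 = -0.277778.
Step 4: Exact two-sided p-value (enumerate n! = 362880 permutations of y under H0): p = 0.358488.
Step 5: alpha = 0.1. fail to reject H0.

tau_b = -0.2778 (C=13, D=23), p = 0.358488, fail to reject H0.


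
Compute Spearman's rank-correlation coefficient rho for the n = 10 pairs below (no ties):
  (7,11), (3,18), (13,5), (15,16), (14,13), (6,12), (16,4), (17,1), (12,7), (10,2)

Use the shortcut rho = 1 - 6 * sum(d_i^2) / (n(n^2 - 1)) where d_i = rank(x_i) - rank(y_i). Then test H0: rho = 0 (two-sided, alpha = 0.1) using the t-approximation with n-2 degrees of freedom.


Step 1: Rank x and y separately (midranks; no ties here).
rank(x): 7->3, 3->1, 13->6, 15->8, 14->7, 6->2, 16->9, 17->10, 12->5, 10->4
rank(y): 11->6, 18->10, 5->4, 16->9, 13->8, 12->7, 4->3, 1->1, 7->5, 2->2
Step 2: d_i = R_x(i) - R_y(i); compute d_i^2.
  (3-6)^2=9, (1-10)^2=81, (6-4)^2=4, (8-9)^2=1, (7-8)^2=1, (2-7)^2=25, (9-3)^2=36, (10-1)^2=81, (5-5)^2=0, (4-2)^2=4
sum(d^2) = 242.
Step 3: rho = 1 - 6*242 / (10*(10^2 - 1)) = 1 - 1452/990 = -0.466667.
Step 4: Under H0, t = rho * sqrt((n-2)/(1-rho^2)) = -1.4924 ~ t(8).
Step 5: Two-sided p-value from the t-distribution with 8 df = 0.173939.
Step 6: alpha = 0.1. fail to reject H0.

rho = -0.4667, p = 0.173939, fail to reject H0 at alpha = 0.1.


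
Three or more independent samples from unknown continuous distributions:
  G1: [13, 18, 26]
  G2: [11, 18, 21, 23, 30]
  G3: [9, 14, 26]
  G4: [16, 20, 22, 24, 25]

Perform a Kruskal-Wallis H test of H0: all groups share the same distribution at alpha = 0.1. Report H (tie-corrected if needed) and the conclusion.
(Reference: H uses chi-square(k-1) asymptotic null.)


Step 1: Combine all N = 16 observations and assign midranks.
sorted (value, group, rank): (9,G3,1), (11,G2,2), (13,G1,3), (14,G3,4), (16,G4,5), (18,G1,6.5), (18,G2,6.5), (20,G4,8), (21,G2,9), (22,G4,10), (23,G2,11), (24,G4,12), (25,G4,13), (26,G1,14.5), (26,G3,14.5), (30,G2,16)
Step 2: Sum ranks within each group.
R_1 = 24 (n_1 = 3)
R_2 = 44.5 (n_2 = 5)
R_3 = 19.5 (n_3 = 3)
R_4 = 48 (n_4 = 5)
Step 3: H = 12/(N(N+1)) * sum(R_i^2/n_i) - 3(N+1)
     = 12/(16*17) * (24^2/3 + 44.5^2/5 + 19.5^2/3 + 48^2/5) - 3*17
     = 0.044118 * 1175.6 - 51
     = 0.864706.
Step 4: Ties present; correction factor C = 1 - 12/(16^3 - 16) = 0.997059. Corrected H = 0.864706 / 0.997059 = 0.867257.
Step 5: Under H0, H ~ chi^2(3); p-value = 0.833321.
Step 6: alpha = 0.1. fail to reject H0.

H = 0.8673, df = 3, p = 0.833321, fail to reject H0.


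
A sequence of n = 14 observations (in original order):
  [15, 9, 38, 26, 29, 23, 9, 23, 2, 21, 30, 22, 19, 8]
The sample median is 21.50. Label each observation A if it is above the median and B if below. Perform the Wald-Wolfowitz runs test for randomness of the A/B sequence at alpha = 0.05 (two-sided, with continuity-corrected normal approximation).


Step 1: Compute median = 21.50; label A = above, B = below.
Labels in order: BBAAAABABBAABB  (n_A = 7, n_B = 7)
Step 2: Count runs R = 7.
Step 3: Under H0 (random ordering), E[R] = 2*n_A*n_B/(n_A+n_B) + 1 = 2*7*7/14 + 1 = 8.0000.
        Var[R] = 2*n_A*n_B*(2*n_A*n_B - n_A - n_B) / ((n_A+n_B)^2 * (n_A+n_B-1)) = 8232/2548 = 3.2308.
        SD[R] = 1.7974.
Step 4: Continuity-corrected z = (R + 0.5 - E[R]) / SD[R] = (7 + 0.5 - 8.0000) / 1.7974 = -0.2782.
Step 5: Two-sided p-value via normal approximation = 2*(1 - Phi(|z|)) = 0.780879.
Step 6: alpha = 0.05. fail to reject H0.

R = 7, z = -0.2782, p = 0.780879, fail to reject H0.


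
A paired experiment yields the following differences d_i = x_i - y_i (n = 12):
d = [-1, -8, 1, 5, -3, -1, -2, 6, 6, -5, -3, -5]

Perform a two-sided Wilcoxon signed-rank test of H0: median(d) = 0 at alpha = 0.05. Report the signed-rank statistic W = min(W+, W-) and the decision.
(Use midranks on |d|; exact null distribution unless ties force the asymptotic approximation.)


Step 1: Drop any zero differences (none here) and take |d_i|.
|d| = [1, 8, 1, 5, 3, 1, 2, 6, 6, 5, 3, 5]
Step 2: Midrank |d_i| (ties get averaged ranks).
ranks: |1|->2, |8|->12, |1|->2, |5|->8, |3|->5.5, |1|->2, |2|->4, |6|->10.5, |6|->10.5, |5|->8, |3|->5.5, |5|->8
Step 3: Attach original signs; sum ranks with positive sign and with negative sign.
W+ = 2 + 8 + 10.5 + 10.5 = 31
W- = 2 + 12 + 5.5 + 2 + 4 + 8 + 5.5 + 8 = 47
(Check: W+ + W- = 78 should equal n(n+1)/2 = 78.)
Step 4: Test statistic W = min(W+, W-) = 31.
Step 5: Ties in |d|, so use the tie-corrected normal approximation.
        E[W] = n(n+1)/4 = 12*13/4 = 39.
        Tie groups: |d|=1 (t=3), |d|=3 (t=2), |d|=5 (t=3), |d|=6 (t=2); sum(t^3 - t) = 60.
        Var[W] = n(n+1)(2n+1)/24 - sum(t^3-t)/48 = 3900/24 - 60/48 = 161.25.
        z = (W - E[W]) / sqrt(Var[W]) = (31 - 39) / 12.6984 = -0.6300.
        Two-sided p = 2*Phi(z) = 0.528695.
Step 6: alpha = 0.05. fail to reject H0.

W+ = 31, W- = 47, W = min = 31, p = 0.528695, fail to reject H0.


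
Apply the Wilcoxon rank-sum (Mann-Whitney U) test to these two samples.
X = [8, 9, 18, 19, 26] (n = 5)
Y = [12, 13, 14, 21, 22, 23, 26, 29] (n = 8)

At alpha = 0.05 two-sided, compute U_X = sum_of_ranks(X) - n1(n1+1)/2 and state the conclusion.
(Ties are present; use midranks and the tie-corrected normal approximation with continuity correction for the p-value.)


Step 1: Combine and sort all 13 observations; assign midranks.
sorted (value, group): (8,X), (9,X), (12,Y), (13,Y), (14,Y), (18,X), (19,X), (21,Y), (22,Y), (23,Y), (26,X), (26,Y), (29,Y)
ranks: 8->1, 9->2, 12->3, 13->4, 14->5, 18->6, 19->7, 21->8, 22->9, 23->10, 26->11.5, 26->11.5, 29->13
Step 2: Rank sum for X: R1 = 1 + 2 + 6 + 7 + 11.5 = 27.5.
Step 3: U_X = R1 - n1(n1+1)/2 = 27.5 - 5*6/2 = 27.5 - 15 = 12.5.
       U_Y = n1*n2 - U_X = 40 - 12.5 = 27.5.
Step 4: Ties are present, so use the tie-corrected normal approximation (with continuity correction) for the p-value.
Step 5: p-value = 0.304842; compare to alpha = 0.05. fail to reject H0.

U_X = 12.5, p = 0.304842, fail to reject H0 at alpha = 0.05.


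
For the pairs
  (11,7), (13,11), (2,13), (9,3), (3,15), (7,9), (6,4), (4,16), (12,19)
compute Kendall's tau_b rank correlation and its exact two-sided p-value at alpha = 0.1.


Step 1: Enumerate the 36 unordered pairs (i,j) with i<j and classify each by sign(x_j-x_i) * sign(y_j-y_i).
  (1,2):dx=+2,dy=+4->C; (1,3):dx=-9,dy=+6->D; (1,4):dx=-2,dy=-4->C; (1,5):dx=-8,dy=+8->D
  (1,6):dx=-4,dy=+2->D; (1,7):dx=-5,dy=-3->C; (1,8):dx=-7,dy=+9->D; (1,9):dx=+1,dy=+12->C
  (2,3):dx=-11,dy=+2->D; (2,4):dx=-4,dy=-8->C; (2,5):dx=-10,dy=+4->D; (2,6):dx=-6,dy=-2->C
  (2,7):dx=-7,dy=-7->C; (2,8):dx=-9,dy=+5->D; (2,9):dx=-1,dy=+8->D; (3,4):dx=+7,dy=-10->D
  (3,5):dx=+1,dy=+2->C; (3,6):dx=+5,dy=-4->D; (3,7):dx=+4,dy=-9->D; (3,8):dx=+2,dy=+3->C
  (3,9):dx=+10,dy=+6->C; (4,5):dx=-6,dy=+12->D; (4,6):dx=-2,dy=+6->D; (4,7):dx=-3,dy=+1->D
  (4,8):dx=-5,dy=+13->D; (4,9):dx=+3,dy=+16->C; (5,6):dx=+4,dy=-6->D; (5,7):dx=+3,dy=-11->D
  (5,8):dx=+1,dy=+1->C; (5,9):dx=+9,dy=+4->C; (6,7):dx=-1,dy=-5->C; (6,8):dx=-3,dy=+7->D
  (6,9):dx=+5,dy=+10->C; (7,8):dx=-2,dy=+12->D; (7,9):dx=+6,dy=+15->C; (8,9):dx=+8,dy=+3->C
Step 2: C = 17, D = 19, total pairs = 36.
Step 3: tau = (C - D)/(n(n-1)/2) = (17 - 19)/36 = -0.055556.
Step 4: Exact two-sided p-value (enumerate n! = 362880 permutations of y under H0): p = 0.919455.
Step 5: alpha = 0.1. fail to reject H0.

tau_b = -0.0556 (C=17, D=19), p = 0.919455, fail to reject H0.


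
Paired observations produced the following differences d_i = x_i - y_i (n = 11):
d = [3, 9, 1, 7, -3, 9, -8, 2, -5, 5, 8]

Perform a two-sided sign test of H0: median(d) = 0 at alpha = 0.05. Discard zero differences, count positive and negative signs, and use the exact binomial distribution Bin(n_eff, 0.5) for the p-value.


Step 1: Discard zero differences. Original n = 11; n_eff = number of nonzero differences = 11.
Nonzero differences (with sign): +3, +9, +1, +7, -3, +9, -8, +2, -5, +5, +8
Step 2: Count signs: positive = 8, negative = 3.
Step 3: Under H0: P(positive) = 0.5, so the number of positives S ~ Bin(11, 0.5).
Step 4: Two-sided exact p-value = sum of Bin(11,0.5) probabilities at or below the observed probability = 0.226562.
Step 5: alpha = 0.05. fail to reject H0.

n_eff = 11, pos = 8, neg = 3, p = 0.226562, fail to reject H0.


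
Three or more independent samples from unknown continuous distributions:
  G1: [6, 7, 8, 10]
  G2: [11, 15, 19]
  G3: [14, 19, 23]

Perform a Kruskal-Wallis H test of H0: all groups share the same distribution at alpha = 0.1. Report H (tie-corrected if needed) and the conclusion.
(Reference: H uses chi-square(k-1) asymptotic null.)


Step 1: Combine all N = 10 observations and assign midranks.
sorted (value, group, rank): (6,G1,1), (7,G1,2), (8,G1,3), (10,G1,4), (11,G2,5), (14,G3,6), (15,G2,7), (19,G2,8.5), (19,G3,8.5), (23,G3,10)
Step 2: Sum ranks within each group.
R_1 = 10 (n_1 = 4)
R_2 = 20.5 (n_2 = 3)
R_3 = 24.5 (n_3 = 3)
Step 3: H = 12/(N(N+1)) * sum(R_i^2/n_i) - 3(N+1)
     = 12/(10*11) * (10^2/4 + 20.5^2/3 + 24.5^2/3) - 3*11
     = 0.109091 * 365.167 - 33
     = 6.836364.
Step 4: Ties present; correction factor C = 1 - 6/(10^3 - 10) = 0.993939. Corrected H = 6.836364 / 0.993939 = 6.878049.
Step 5: Under H0, H ~ chi^2(2); p-value = 0.032096.
Step 6: alpha = 0.1. reject H0.

H = 6.8780, df = 2, p = 0.032096, reject H0.


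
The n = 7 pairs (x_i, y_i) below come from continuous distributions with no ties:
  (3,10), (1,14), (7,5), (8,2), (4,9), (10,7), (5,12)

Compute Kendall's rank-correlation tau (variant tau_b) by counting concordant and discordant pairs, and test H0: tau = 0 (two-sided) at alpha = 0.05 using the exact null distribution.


Step 1: Enumerate the 21 unordered pairs (i,j) with i<j and classify each by sign(x_j-x_i) * sign(y_j-y_i).
  (1,2):dx=-2,dy=+4->D; (1,3):dx=+4,dy=-5->D; (1,4):dx=+5,dy=-8->D; (1,5):dx=+1,dy=-1->D
  (1,6):dx=+7,dy=-3->D; (1,7):dx=+2,dy=+2->C; (2,3):dx=+6,dy=-9->D; (2,4):dx=+7,dy=-12->D
  (2,5):dx=+3,dy=-5->D; (2,6):dx=+9,dy=-7->D; (2,7):dx=+4,dy=-2->D; (3,4):dx=+1,dy=-3->D
  (3,5):dx=-3,dy=+4->D; (3,6):dx=+3,dy=+2->C; (3,7):dx=-2,dy=+7->D; (4,5):dx=-4,dy=+7->D
  (4,6):dx=+2,dy=+5->C; (4,7):dx=-3,dy=+10->D; (5,6):dx=+6,dy=-2->D; (5,7):dx=+1,dy=+3->C
  (6,7):dx=-5,dy=+5->D
Step 2: C = 4, D = 17, total pairs = 21.
Step 3: tau = (C - D)/(n(n-1)/2) = (4 - 17)/21 = -0.619048.
Step 4: Exact two-sided p-value (enumerate n! = 5040 permutations of y under H0): p = 0.069048.
Step 5: alpha = 0.05. fail to reject H0.

tau_b = -0.6190 (C=4, D=17), p = 0.069048, fail to reject H0.


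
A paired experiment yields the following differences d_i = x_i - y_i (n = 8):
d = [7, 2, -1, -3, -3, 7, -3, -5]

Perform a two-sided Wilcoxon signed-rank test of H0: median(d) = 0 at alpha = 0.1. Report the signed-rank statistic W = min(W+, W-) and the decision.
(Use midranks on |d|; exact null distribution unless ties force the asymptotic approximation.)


Step 1: Drop any zero differences (none here) and take |d_i|.
|d| = [7, 2, 1, 3, 3, 7, 3, 5]
Step 2: Midrank |d_i| (ties get averaged ranks).
ranks: |7|->7.5, |2|->2, |1|->1, |3|->4, |3|->4, |7|->7.5, |3|->4, |5|->6
Step 3: Attach original signs; sum ranks with positive sign and with negative sign.
W+ = 7.5 + 2 + 7.5 = 17
W- = 1 + 4 + 4 + 4 + 6 = 19
(Check: W+ + W- = 36 should equal n(n+1)/2 = 36.)
Step 4: Test statistic W = min(W+, W-) = 17.
Step 5: Ties in |d|, so use the tie-corrected normal approximation.
        E[W] = n(n+1)/4 = 8*9/4 = 18.
        Tie groups: |d|=3 (t=3), |d|=7 (t=2); sum(t^3 - t) = 30.
        Var[W] = n(n+1)(2n+1)/24 - sum(t^3-t)/48 = 1224/24 - 30/48 = 50.375.
        z = (W - E[W]) / sqrt(Var[W]) = (17 - 18) / 7.0975 = -0.1409.
        Two-sided p = 2*Phi(z) = 0.887954.
Step 6: alpha = 0.1. fail to reject H0.

W+ = 17, W- = 19, W = min = 17, p = 0.887954, fail to reject H0.


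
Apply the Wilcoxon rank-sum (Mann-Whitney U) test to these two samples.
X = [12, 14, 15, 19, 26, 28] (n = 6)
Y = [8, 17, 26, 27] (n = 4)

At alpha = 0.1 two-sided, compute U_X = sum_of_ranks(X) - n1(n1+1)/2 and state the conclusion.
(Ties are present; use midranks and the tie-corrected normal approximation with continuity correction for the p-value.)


Step 1: Combine and sort all 10 observations; assign midranks.
sorted (value, group): (8,Y), (12,X), (14,X), (15,X), (17,Y), (19,X), (26,X), (26,Y), (27,Y), (28,X)
ranks: 8->1, 12->2, 14->3, 15->4, 17->5, 19->6, 26->7.5, 26->7.5, 27->9, 28->10
Step 2: Rank sum for X: R1 = 2 + 3 + 4 + 6 + 7.5 + 10 = 32.5.
Step 3: U_X = R1 - n1(n1+1)/2 = 32.5 - 6*7/2 = 32.5 - 21 = 11.5.
       U_Y = n1*n2 - U_X = 24 - 11.5 = 12.5.
Step 4: Ties are present, so use the tie-corrected normal approximation (with continuity correction) for the p-value.
Step 5: p-value = 1.000000; compare to alpha = 0.1. fail to reject H0.

U_X = 11.5, p = 1.000000, fail to reject H0 at alpha = 0.1.


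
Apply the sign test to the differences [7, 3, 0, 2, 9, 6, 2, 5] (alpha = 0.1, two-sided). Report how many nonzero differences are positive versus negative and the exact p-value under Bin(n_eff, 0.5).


Step 1: Discard zero differences. Original n = 8; n_eff = number of nonzero differences = 7.
Nonzero differences (with sign): +7, +3, +2, +9, +6, +2, +5
Step 2: Count signs: positive = 7, negative = 0.
Step 3: Under H0: P(positive) = 0.5, so the number of positives S ~ Bin(7, 0.5).
Step 4: Two-sided exact p-value = sum of Bin(7,0.5) probabilities at or below the observed probability = 0.015625.
Step 5: alpha = 0.1. reject H0.

n_eff = 7, pos = 7, neg = 0, p = 0.015625, reject H0.


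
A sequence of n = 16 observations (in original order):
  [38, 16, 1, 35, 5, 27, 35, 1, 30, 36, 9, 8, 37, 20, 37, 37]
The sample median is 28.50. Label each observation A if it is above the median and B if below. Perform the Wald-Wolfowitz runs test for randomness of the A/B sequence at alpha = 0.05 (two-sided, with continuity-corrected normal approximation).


Step 1: Compute median = 28.50; label A = above, B = below.
Labels in order: ABBABBABAABBABAA  (n_A = 8, n_B = 8)
Step 2: Count runs R = 11.
Step 3: Under H0 (random ordering), E[R] = 2*n_A*n_B/(n_A+n_B) + 1 = 2*8*8/16 + 1 = 9.0000.
        Var[R] = 2*n_A*n_B*(2*n_A*n_B - n_A - n_B) / ((n_A+n_B)^2 * (n_A+n_B-1)) = 14336/3840 = 3.7333.
        SD[R] = 1.9322.
Step 4: Continuity-corrected z = (R - 0.5 - E[R]) / SD[R] = (11 - 0.5 - 9.0000) / 1.9322 = 0.7763.
Step 5: Two-sided p-value via normal approximation = 2*(1 - Phi(|z|)) = 0.437558.
Step 6: alpha = 0.05. fail to reject H0.

R = 11, z = 0.7763, p = 0.437558, fail to reject H0.


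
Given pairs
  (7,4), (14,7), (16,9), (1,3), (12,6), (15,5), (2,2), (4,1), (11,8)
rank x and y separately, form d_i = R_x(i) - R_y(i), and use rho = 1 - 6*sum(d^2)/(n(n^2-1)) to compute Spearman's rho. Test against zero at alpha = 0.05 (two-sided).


Step 1: Rank x and y separately (midranks; no ties here).
rank(x): 7->4, 14->7, 16->9, 1->1, 12->6, 15->8, 2->2, 4->3, 11->5
rank(y): 4->4, 7->7, 9->9, 3->3, 6->6, 5->5, 2->2, 1->1, 8->8
Step 2: d_i = R_x(i) - R_y(i); compute d_i^2.
  (4-4)^2=0, (7-7)^2=0, (9-9)^2=0, (1-3)^2=4, (6-6)^2=0, (8-5)^2=9, (2-2)^2=0, (3-1)^2=4, (5-8)^2=9
sum(d^2) = 26.
Step 3: rho = 1 - 6*26 / (9*(9^2 - 1)) = 1 - 156/720 = 0.783333.
Step 4: Under H0, t = rho * sqrt((n-2)/(1-rho^2)) = 3.3341 ~ t(7).
Step 5: Two-sided p-value from the t-distribution with 7 df = 0.012520.
Step 6: alpha = 0.05. reject H0.

rho = 0.7833, p = 0.012520, reject H0 at alpha = 0.05.


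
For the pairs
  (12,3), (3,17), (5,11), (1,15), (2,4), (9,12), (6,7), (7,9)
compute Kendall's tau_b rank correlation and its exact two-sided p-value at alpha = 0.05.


Step 1: Enumerate the 28 unordered pairs (i,j) with i<j and classify each by sign(x_j-x_i) * sign(y_j-y_i).
  (1,2):dx=-9,dy=+14->D; (1,3):dx=-7,dy=+8->D; (1,4):dx=-11,dy=+12->D; (1,5):dx=-10,dy=+1->D
  (1,6):dx=-3,dy=+9->D; (1,7):dx=-6,dy=+4->D; (1,8):dx=-5,dy=+6->D; (2,3):dx=+2,dy=-6->D
  (2,4):dx=-2,dy=-2->C; (2,5):dx=-1,dy=-13->C; (2,6):dx=+6,dy=-5->D; (2,7):dx=+3,dy=-10->D
  (2,8):dx=+4,dy=-8->D; (3,4):dx=-4,dy=+4->D; (3,5):dx=-3,dy=-7->C; (3,6):dx=+4,dy=+1->C
  (3,7):dx=+1,dy=-4->D; (3,8):dx=+2,dy=-2->D; (4,5):dx=+1,dy=-11->D; (4,6):dx=+8,dy=-3->D
  (4,7):dx=+5,dy=-8->D; (4,8):dx=+6,dy=-6->D; (5,6):dx=+7,dy=+8->C; (5,7):dx=+4,dy=+3->C
  (5,8):dx=+5,dy=+5->C; (6,7):dx=-3,dy=-5->C; (6,8):dx=-2,dy=-3->C; (7,8):dx=+1,dy=+2->C
Step 2: C = 10, D = 18, total pairs = 28.
Step 3: tau = (C - D)/(n(n-1)/2) = (10 - 18)/28 = -0.285714.
Step 4: Exact two-sided p-value (enumerate n! = 40320 permutations of y under H0): p = 0.398760.
Step 5: alpha = 0.05. fail to reject H0.

tau_b = -0.2857 (C=10, D=18), p = 0.398760, fail to reject H0.


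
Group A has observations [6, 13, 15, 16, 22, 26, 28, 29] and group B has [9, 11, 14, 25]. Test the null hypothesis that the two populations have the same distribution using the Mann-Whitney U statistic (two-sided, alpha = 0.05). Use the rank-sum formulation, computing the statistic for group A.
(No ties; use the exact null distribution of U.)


Step 1: Combine and sort all 12 observations; assign midranks.
sorted (value, group): (6,X), (9,Y), (11,Y), (13,X), (14,Y), (15,X), (16,X), (22,X), (25,Y), (26,X), (28,X), (29,X)
ranks: 6->1, 9->2, 11->3, 13->4, 14->5, 15->6, 16->7, 22->8, 25->9, 26->10, 28->11, 29->12
Step 2: Rank sum for X: R1 = 1 + 4 + 6 + 7 + 8 + 10 + 11 + 12 = 59.
Step 3: U_X = R1 - n1(n1+1)/2 = 59 - 8*9/2 = 59 - 36 = 23.
       U_Y = n1*n2 - U_X = 32 - 23 = 9.
Step 4: No ties, so the exact null distribution of U (based on enumerating the C(12,8) = 495 equally likely rank assignments) gives the two-sided p-value.
Step 5: p-value = 0.282828; compare to alpha = 0.05. fail to reject H0.

U_X = 23, p = 0.282828, fail to reject H0 at alpha = 0.05.


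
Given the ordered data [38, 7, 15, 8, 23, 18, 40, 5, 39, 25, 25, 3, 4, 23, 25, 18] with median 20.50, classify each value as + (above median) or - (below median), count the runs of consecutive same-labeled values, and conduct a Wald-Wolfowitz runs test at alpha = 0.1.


Step 1: Compute median = 20.50; label A = above, B = below.
Labels in order: ABBBABABAAABBAAB  (n_A = 8, n_B = 8)
Step 2: Count runs R = 10.
Step 3: Under H0 (random ordering), E[R] = 2*n_A*n_B/(n_A+n_B) + 1 = 2*8*8/16 + 1 = 9.0000.
        Var[R] = 2*n_A*n_B*(2*n_A*n_B - n_A - n_B) / ((n_A+n_B)^2 * (n_A+n_B-1)) = 14336/3840 = 3.7333.
        SD[R] = 1.9322.
Step 4: Continuity-corrected z = (R - 0.5 - E[R]) / SD[R] = (10 - 0.5 - 9.0000) / 1.9322 = 0.2588.
Step 5: Two-sided p-value via normal approximation = 2*(1 - Phi(|z|)) = 0.795809.
Step 6: alpha = 0.1. fail to reject H0.

R = 10, z = 0.2588, p = 0.795809, fail to reject H0.


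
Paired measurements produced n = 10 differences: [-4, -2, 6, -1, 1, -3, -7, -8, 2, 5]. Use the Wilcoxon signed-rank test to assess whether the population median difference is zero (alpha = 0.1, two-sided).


Step 1: Drop any zero differences (none here) and take |d_i|.
|d| = [4, 2, 6, 1, 1, 3, 7, 8, 2, 5]
Step 2: Midrank |d_i| (ties get averaged ranks).
ranks: |4|->6, |2|->3.5, |6|->8, |1|->1.5, |1|->1.5, |3|->5, |7|->9, |8|->10, |2|->3.5, |5|->7
Step 3: Attach original signs; sum ranks with positive sign and with negative sign.
W+ = 8 + 1.5 + 3.5 + 7 = 20
W- = 6 + 3.5 + 1.5 + 5 + 9 + 10 = 35
(Check: W+ + W- = 55 should equal n(n+1)/2 = 55.)
Step 4: Test statistic W = min(W+, W-) = 20.
Step 5: Ties in |d|, so use the tie-corrected normal approximation.
        E[W] = n(n+1)/4 = 10*11/4 = 27.5.
        Tie groups: |d|=1 (t=2), |d|=2 (t=2); sum(t^3 - t) = 12.
        Var[W] = n(n+1)(2n+1)/24 - sum(t^3-t)/48 = 2310/24 - 12/48 = 96.
        z = (W - E[W]) / sqrt(Var[W]) = (20 - 27.5) / 9.7980 = -0.7655.
        Two-sided p = 2*Phi(z) = 0.443994.
Step 6: alpha = 0.1. fail to reject H0.

W+ = 20, W- = 35, W = min = 20, p = 0.443994, fail to reject H0.


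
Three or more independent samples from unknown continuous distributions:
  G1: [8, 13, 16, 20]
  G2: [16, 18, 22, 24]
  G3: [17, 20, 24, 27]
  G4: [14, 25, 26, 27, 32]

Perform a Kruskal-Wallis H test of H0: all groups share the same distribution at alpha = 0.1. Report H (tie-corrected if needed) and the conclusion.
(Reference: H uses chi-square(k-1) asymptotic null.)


Step 1: Combine all N = 17 observations and assign midranks.
sorted (value, group, rank): (8,G1,1), (13,G1,2), (14,G4,3), (16,G1,4.5), (16,G2,4.5), (17,G3,6), (18,G2,7), (20,G1,8.5), (20,G3,8.5), (22,G2,10), (24,G2,11.5), (24,G3,11.5), (25,G4,13), (26,G4,14), (27,G3,15.5), (27,G4,15.5), (32,G4,17)
Step 2: Sum ranks within each group.
R_1 = 16 (n_1 = 4)
R_2 = 33 (n_2 = 4)
R_3 = 41.5 (n_3 = 4)
R_4 = 62.5 (n_4 = 5)
Step 3: H = 12/(N(N+1)) * sum(R_i^2/n_i) - 3(N+1)
     = 12/(17*18) * (16^2/4 + 33^2/4 + 41.5^2/4 + 62.5^2/5) - 3*18
     = 0.039216 * 1548.06 - 54
     = 6.708333.
Step 4: Ties present; correction factor C = 1 - 24/(17^3 - 17) = 0.995098. Corrected H = 6.708333 / 0.995098 = 6.741379.
Step 5: Under H0, H ~ chi^2(3); p-value = 0.080614.
Step 6: alpha = 0.1. reject H0.

H = 6.7414, df = 3, p = 0.080614, reject H0.


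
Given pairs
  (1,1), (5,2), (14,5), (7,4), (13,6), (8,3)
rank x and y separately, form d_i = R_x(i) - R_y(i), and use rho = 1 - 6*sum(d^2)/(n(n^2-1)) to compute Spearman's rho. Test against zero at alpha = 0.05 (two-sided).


Step 1: Rank x and y separately (midranks; no ties here).
rank(x): 1->1, 5->2, 14->6, 7->3, 13->5, 8->4
rank(y): 1->1, 2->2, 5->5, 4->4, 6->6, 3->3
Step 2: d_i = R_x(i) - R_y(i); compute d_i^2.
  (1-1)^2=0, (2-2)^2=0, (6-5)^2=1, (3-4)^2=1, (5-6)^2=1, (4-3)^2=1
sum(d^2) = 4.
Step 3: rho = 1 - 6*4 / (6*(6^2 - 1)) = 1 - 24/210 = 0.885714.
Step 4: Under H0, t = rho * sqrt((n-2)/(1-rho^2)) = 3.8158 ~ t(4).
Step 5: Two-sided p-value from the t-distribution with 4 df = 0.018845.
Step 6: alpha = 0.05. reject H0.

rho = 0.8857, p = 0.018845, reject H0 at alpha = 0.05.


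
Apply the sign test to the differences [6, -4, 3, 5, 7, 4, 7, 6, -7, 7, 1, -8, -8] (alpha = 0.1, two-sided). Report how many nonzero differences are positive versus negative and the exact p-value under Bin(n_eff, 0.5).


Step 1: Discard zero differences. Original n = 13; n_eff = number of nonzero differences = 13.
Nonzero differences (with sign): +6, -4, +3, +5, +7, +4, +7, +6, -7, +7, +1, -8, -8
Step 2: Count signs: positive = 9, negative = 4.
Step 3: Under H0: P(positive) = 0.5, so the number of positives S ~ Bin(13, 0.5).
Step 4: Two-sided exact p-value = sum of Bin(13,0.5) probabilities at or below the observed probability = 0.266846.
Step 5: alpha = 0.1. fail to reject H0.

n_eff = 13, pos = 9, neg = 4, p = 0.266846, fail to reject H0.


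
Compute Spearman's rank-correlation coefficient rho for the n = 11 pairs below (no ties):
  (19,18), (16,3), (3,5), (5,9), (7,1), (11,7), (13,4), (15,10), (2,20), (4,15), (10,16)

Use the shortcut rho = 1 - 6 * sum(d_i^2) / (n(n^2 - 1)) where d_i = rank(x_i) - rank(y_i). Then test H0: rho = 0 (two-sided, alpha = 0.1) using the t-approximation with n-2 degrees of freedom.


Step 1: Rank x and y separately (midranks; no ties here).
rank(x): 19->11, 16->10, 3->2, 5->4, 7->5, 11->7, 13->8, 15->9, 2->1, 4->3, 10->6
rank(y): 18->10, 3->2, 5->4, 9->6, 1->1, 7->5, 4->3, 10->7, 20->11, 15->8, 16->9
Step 2: d_i = R_x(i) - R_y(i); compute d_i^2.
  (11-10)^2=1, (10-2)^2=64, (2-4)^2=4, (4-6)^2=4, (5-1)^2=16, (7-5)^2=4, (8-3)^2=25, (9-7)^2=4, (1-11)^2=100, (3-8)^2=25, (6-9)^2=9
sum(d^2) = 256.
Step 3: rho = 1 - 6*256 / (11*(11^2 - 1)) = 1 - 1536/1320 = -0.163636.
Step 4: Under H0, t = rho * sqrt((n-2)/(1-rho^2)) = -0.4976 ~ t(9).
Step 5: Two-sided p-value from the t-distribution with 9 df = 0.630685.
Step 6: alpha = 0.1. fail to reject H0.

rho = -0.1636, p = 0.630685, fail to reject H0 at alpha = 0.1.


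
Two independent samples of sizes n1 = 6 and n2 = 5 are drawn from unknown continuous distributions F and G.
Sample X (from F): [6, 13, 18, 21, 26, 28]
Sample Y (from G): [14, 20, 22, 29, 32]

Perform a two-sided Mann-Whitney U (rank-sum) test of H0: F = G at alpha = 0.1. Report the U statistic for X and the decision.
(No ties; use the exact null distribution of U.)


Step 1: Combine and sort all 11 observations; assign midranks.
sorted (value, group): (6,X), (13,X), (14,Y), (18,X), (20,Y), (21,X), (22,Y), (26,X), (28,X), (29,Y), (32,Y)
ranks: 6->1, 13->2, 14->3, 18->4, 20->5, 21->6, 22->7, 26->8, 28->9, 29->10, 32->11
Step 2: Rank sum for X: R1 = 1 + 2 + 4 + 6 + 8 + 9 = 30.
Step 3: U_X = R1 - n1(n1+1)/2 = 30 - 6*7/2 = 30 - 21 = 9.
       U_Y = n1*n2 - U_X = 30 - 9 = 21.
Step 4: No ties, so the exact null distribution of U (based on enumerating the C(11,6) = 462 equally likely rank assignments) gives the two-sided p-value.
Step 5: p-value = 0.329004; compare to alpha = 0.1. fail to reject H0.

U_X = 9, p = 0.329004, fail to reject H0 at alpha = 0.1.


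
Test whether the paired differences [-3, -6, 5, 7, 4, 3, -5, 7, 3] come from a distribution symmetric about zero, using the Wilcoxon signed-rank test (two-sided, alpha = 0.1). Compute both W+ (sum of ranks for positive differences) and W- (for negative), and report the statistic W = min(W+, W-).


Step 1: Drop any zero differences (none here) and take |d_i|.
|d| = [3, 6, 5, 7, 4, 3, 5, 7, 3]
Step 2: Midrank |d_i| (ties get averaged ranks).
ranks: |3|->2, |6|->7, |5|->5.5, |7|->8.5, |4|->4, |3|->2, |5|->5.5, |7|->8.5, |3|->2
Step 3: Attach original signs; sum ranks with positive sign and with negative sign.
W+ = 5.5 + 8.5 + 4 + 2 + 8.5 + 2 = 30.5
W- = 2 + 7 + 5.5 = 14.5
(Check: W+ + W- = 45 should equal n(n+1)/2 = 45.)
Step 4: Test statistic W = min(W+, W-) = 14.5.
Step 5: Ties in |d|, so use the tie-corrected normal approximation.
        E[W] = n(n+1)/4 = 9*10/4 = 22.5.
        Tie groups: |d|=3 (t=3), |d|=5 (t=2), |d|=7 (t=2); sum(t^3 - t) = 36.
        Var[W] = n(n+1)(2n+1)/24 - sum(t^3-t)/48 = 1710/24 - 36/48 = 70.5.
        z = (W - E[W]) / sqrt(Var[W]) = (14.5 - 22.5) / 8.3964 = -0.9528.
        Two-sided p = 2*Phi(z) = 0.340698.
Step 6: alpha = 0.1. fail to reject H0.

W+ = 30.5, W- = 14.5, W = min = 14.5, p = 0.340698, fail to reject H0.


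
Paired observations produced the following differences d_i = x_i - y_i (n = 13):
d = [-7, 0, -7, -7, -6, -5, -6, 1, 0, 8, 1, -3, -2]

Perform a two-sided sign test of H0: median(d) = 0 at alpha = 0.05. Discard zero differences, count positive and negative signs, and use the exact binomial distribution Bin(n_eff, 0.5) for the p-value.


Step 1: Discard zero differences. Original n = 13; n_eff = number of nonzero differences = 11.
Nonzero differences (with sign): -7, -7, -7, -6, -5, -6, +1, +8, +1, -3, -2
Step 2: Count signs: positive = 3, negative = 8.
Step 3: Under H0: P(positive) = 0.5, so the number of positives S ~ Bin(11, 0.5).
Step 4: Two-sided exact p-value = sum of Bin(11,0.5) probabilities at or below the observed probability = 0.226562.
Step 5: alpha = 0.05. fail to reject H0.

n_eff = 11, pos = 3, neg = 8, p = 0.226562, fail to reject H0.


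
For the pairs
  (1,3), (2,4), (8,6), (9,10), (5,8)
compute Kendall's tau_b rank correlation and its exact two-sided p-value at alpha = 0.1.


Step 1: Enumerate the 10 unordered pairs (i,j) with i<j and classify each by sign(x_j-x_i) * sign(y_j-y_i).
  (1,2):dx=+1,dy=+1->C; (1,3):dx=+7,dy=+3->C; (1,4):dx=+8,dy=+7->C; (1,5):dx=+4,dy=+5->C
  (2,3):dx=+6,dy=+2->C; (2,4):dx=+7,dy=+6->C; (2,5):dx=+3,dy=+4->C; (3,4):dx=+1,dy=+4->C
  (3,5):dx=-3,dy=+2->D; (4,5):dx=-4,dy=-2->C
Step 2: C = 9, D = 1, total pairs = 10.
Step 3: tau = (C - D)/(n(n-1)/2) = (9 - 1)/10 = 0.800000.
Step 4: Exact two-sided p-value (enumerate n! = 120 permutations of y under H0): p = 0.083333.
Step 5: alpha = 0.1. reject H0.

tau_b = 0.8000 (C=9, D=1), p = 0.083333, reject H0.


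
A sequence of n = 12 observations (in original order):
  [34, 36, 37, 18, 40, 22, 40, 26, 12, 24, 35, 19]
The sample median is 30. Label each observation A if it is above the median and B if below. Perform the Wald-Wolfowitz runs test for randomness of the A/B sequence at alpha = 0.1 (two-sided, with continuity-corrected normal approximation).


Step 1: Compute median = 30; label A = above, B = below.
Labels in order: AAABABABBBAB  (n_A = 6, n_B = 6)
Step 2: Count runs R = 8.
Step 3: Under H0 (random ordering), E[R] = 2*n_A*n_B/(n_A+n_B) + 1 = 2*6*6/12 + 1 = 7.0000.
        Var[R] = 2*n_A*n_B*(2*n_A*n_B - n_A - n_B) / ((n_A+n_B)^2 * (n_A+n_B-1)) = 4320/1584 = 2.7273.
        SD[R] = 1.6514.
Step 4: Continuity-corrected z = (R - 0.5 - E[R]) / SD[R] = (8 - 0.5 - 7.0000) / 1.6514 = 0.3028.
Step 5: Two-sided p-value via normal approximation = 2*(1 - Phi(|z|)) = 0.762069.
Step 6: alpha = 0.1. fail to reject H0.

R = 8, z = 0.3028, p = 0.762069, fail to reject H0.


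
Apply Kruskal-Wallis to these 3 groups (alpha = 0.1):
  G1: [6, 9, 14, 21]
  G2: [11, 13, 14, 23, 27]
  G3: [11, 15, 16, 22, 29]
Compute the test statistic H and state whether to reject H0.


Step 1: Combine all N = 14 observations and assign midranks.
sorted (value, group, rank): (6,G1,1), (9,G1,2), (11,G2,3.5), (11,G3,3.5), (13,G2,5), (14,G1,6.5), (14,G2,6.5), (15,G3,8), (16,G3,9), (21,G1,10), (22,G3,11), (23,G2,12), (27,G2,13), (29,G3,14)
Step 2: Sum ranks within each group.
R_1 = 19.5 (n_1 = 4)
R_2 = 40 (n_2 = 5)
R_3 = 45.5 (n_3 = 5)
Step 3: H = 12/(N(N+1)) * sum(R_i^2/n_i) - 3(N+1)
     = 12/(14*15) * (19.5^2/4 + 40^2/5 + 45.5^2/5) - 3*15
     = 0.057143 * 829.112 - 45
     = 2.377857.
Step 4: Ties present; correction factor C = 1 - 12/(14^3 - 14) = 0.995604. Corrected H = 2.377857 / 0.995604 = 2.388355.
Step 5: Under H0, H ~ chi^2(2); p-value = 0.302953.
Step 6: alpha = 0.1. fail to reject H0.

H = 2.3884, df = 2, p = 0.302953, fail to reject H0.


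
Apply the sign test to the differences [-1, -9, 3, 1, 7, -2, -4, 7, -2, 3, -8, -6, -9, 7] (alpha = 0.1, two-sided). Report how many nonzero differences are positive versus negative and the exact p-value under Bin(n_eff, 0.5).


Step 1: Discard zero differences. Original n = 14; n_eff = number of nonzero differences = 14.
Nonzero differences (with sign): -1, -9, +3, +1, +7, -2, -4, +7, -2, +3, -8, -6, -9, +7
Step 2: Count signs: positive = 6, negative = 8.
Step 3: Under H0: P(positive) = 0.5, so the number of positives S ~ Bin(14, 0.5).
Step 4: Two-sided exact p-value = sum of Bin(14,0.5) probabilities at or below the observed probability = 0.790527.
Step 5: alpha = 0.1. fail to reject H0.

n_eff = 14, pos = 6, neg = 8, p = 0.790527, fail to reject H0.


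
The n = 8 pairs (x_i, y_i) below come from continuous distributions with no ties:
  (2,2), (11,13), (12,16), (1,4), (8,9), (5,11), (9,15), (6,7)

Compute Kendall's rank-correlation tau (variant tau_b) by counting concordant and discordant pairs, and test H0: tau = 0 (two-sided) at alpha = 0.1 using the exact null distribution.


Step 1: Enumerate the 28 unordered pairs (i,j) with i<j and classify each by sign(x_j-x_i) * sign(y_j-y_i).
  (1,2):dx=+9,dy=+11->C; (1,3):dx=+10,dy=+14->C; (1,4):dx=-1,dy=+2->D; (1,5):dx=+6,dy=+7->C
  (1,6):dx=+3,dy=+9->C; (1,7):dx=+7,dy=+13->C; (1,8):dx=+4,dy=+5->C; (2,3):dx=+1,dy=+3->C
  (2,4):dx=-10,dy=-9->C; (2,5):dx=-3,dy=-4->C; (2,6):dx=-6,dy=-2->C; (2,7):dx=-2,dy=+2->D
  (2,8):dx=-5,dy=-6->C; (3,4):dx=-11,dy=-12->C; (3,5):dx=-4,dy=-7->C; (3,6):dx=-7,dy=-5->C
  (3,7):dx=-3,dy=-1->C; (3,8):dx=-6,dy=-9->C; (4,5):dx=+7,dy=+5->C; (4,6):dx=+4,dy=+7->C
  (4,7):dx=+8,dy=+11->C; (4,8):dx=+5,dy=+3->C; (5,6):dx=-3,dy=+2->D; (5,7):dx=+1,dy=+6->C
  (5,8):dx=-2,dy=-2->C; (6,7):dx=+4,dy=+4->C; (6,8):dx=+1,dy=-4->D; (7,8):dx=-3,dy=-8->C
Step 2: C = 24, D = 4, total pairs = 28.
Step 3: tau = (C - D)/(n(n-1)/2) = (24 - 4)/28 = 0.714286.
Step 4: Exact two-sided p-value (enumerate n! = 40320 permutations of y under H0): p = 0.014137.
Step 5: alpha = 0.1. reject H0.

tau_b = 0.7143 (C=24, D=4), p = 0.014137, reject H0.
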